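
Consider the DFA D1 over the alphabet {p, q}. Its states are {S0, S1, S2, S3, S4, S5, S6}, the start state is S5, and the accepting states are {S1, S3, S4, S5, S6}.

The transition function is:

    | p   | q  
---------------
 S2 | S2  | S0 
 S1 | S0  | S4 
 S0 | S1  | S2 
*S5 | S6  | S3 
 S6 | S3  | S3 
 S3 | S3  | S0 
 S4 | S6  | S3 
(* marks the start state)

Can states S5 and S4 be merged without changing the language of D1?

Yes

All states are reachable from the start state.
Initial partition by acceptance: {S1,S3,S4,S5,S6} | {S0,S2}.
On input p, block {S1,S3,S4,S5,S6} splits into {S3,S4,S5,S6} and {S1}.
On input q, block {S3,S4,S5,S6} splits into {S4,S5,S6} and {S3}.
On input p, block {S4,S5,S6} splits into {S4,S5} and {S6}.
Refine {S0,S2} on symbol p: members go to different blocks, giving {S0} and {S2}.
No further refinement is possible. Final partition (6 blocks): {S4,S5} | {S0} | {S1} | {S3} | {S6} | {S2}.
S5 and S4 lie in the same block of the stable partition, so they are equivalent — no string distinguishes them.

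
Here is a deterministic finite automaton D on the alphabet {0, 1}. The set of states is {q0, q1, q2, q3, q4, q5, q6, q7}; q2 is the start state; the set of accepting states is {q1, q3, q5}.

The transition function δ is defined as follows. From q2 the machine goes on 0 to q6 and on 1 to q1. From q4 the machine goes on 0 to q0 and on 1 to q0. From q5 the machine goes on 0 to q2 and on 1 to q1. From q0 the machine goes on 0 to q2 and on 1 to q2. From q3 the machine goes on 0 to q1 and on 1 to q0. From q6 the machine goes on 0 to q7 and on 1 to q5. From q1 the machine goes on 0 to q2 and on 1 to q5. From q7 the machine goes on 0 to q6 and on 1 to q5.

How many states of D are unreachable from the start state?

No path from q2 leads to q0, q3, q4; the other 5 states are all reachable.

3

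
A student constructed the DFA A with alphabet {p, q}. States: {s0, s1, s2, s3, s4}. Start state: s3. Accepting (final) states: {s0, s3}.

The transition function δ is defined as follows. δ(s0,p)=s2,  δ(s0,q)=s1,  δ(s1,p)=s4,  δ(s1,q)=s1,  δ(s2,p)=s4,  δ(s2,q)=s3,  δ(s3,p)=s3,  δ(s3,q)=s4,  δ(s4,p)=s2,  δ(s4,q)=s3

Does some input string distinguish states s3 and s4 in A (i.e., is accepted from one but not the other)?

Yes

First remove the unreachable states {s0,s1}; 3 states remain.
Start with accepting vs non-accepting: {s3} | {s2,s4}.
Stable partition: {s3} | {s2,s4} — 2 equivalence classes.
s3 and s4 end up in different blocks, so they are distinguishable. For instance, the string 'ε' is accepted from only s3.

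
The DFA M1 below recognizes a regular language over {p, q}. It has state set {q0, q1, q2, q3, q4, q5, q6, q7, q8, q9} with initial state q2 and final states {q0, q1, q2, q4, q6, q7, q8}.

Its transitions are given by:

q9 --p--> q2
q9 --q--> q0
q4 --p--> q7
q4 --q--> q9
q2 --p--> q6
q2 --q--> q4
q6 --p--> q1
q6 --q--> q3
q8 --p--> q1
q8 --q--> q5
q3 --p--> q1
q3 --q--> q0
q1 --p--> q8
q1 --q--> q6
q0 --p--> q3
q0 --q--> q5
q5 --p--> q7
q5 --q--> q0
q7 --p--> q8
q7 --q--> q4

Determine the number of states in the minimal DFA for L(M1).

Every state is reachable, so we keep all 10.
Start with accepting vs non-accepting: {q0,q1,q2,q4,q6,q7,q8} | {q3,q5,q9}.
Refine {q0,q1,q2,q4,q6,q7,q8} on symbol p: members go to different blocks, giving {q1,q2,q4,q6,q7,q8} and {q0}.
Split {q1,q2,q4,q6,q7,q8} by δ(·,q) → {q1,q2,q7} and {q4,q6,q8}.
The partition is now stable with 4 blocks: {q1,q2,q7} | {q3,q5,q9} | {q0} | {q4,q6,q8}.

4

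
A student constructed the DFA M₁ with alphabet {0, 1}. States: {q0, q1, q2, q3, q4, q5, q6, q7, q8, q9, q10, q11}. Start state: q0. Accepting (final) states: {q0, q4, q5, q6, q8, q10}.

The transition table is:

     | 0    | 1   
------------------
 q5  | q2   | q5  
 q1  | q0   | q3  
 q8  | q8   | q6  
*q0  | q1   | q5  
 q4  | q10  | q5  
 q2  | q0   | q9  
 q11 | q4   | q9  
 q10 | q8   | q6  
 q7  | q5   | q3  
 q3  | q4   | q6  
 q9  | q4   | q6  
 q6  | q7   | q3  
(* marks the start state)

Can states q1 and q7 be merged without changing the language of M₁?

First remove the unreachable states {q11}; 11 states remain.
Start with accepting vs non-accepting: {q0,q4,q5,q6,q8,q10} | {q1,q2,q3,q7,q9}.
Split {q0,q4,q5,q6,q8,q10} by δ(·,0) → {q0,q5,q6} and {q4,q8,q10}.
Refine {q0,q5,q6} on symbol 1: members go to different blocks, giving {q0,q5} and {q6}.
Refine {q1,q2,q3,q7,q9} on symbol 0: members go to different blocks, giving {q1,q2,q7} and {q3,q9}.
On input 1, block {q4,q8,q10} splits into {q8,q10} and {q4}.
No further refinement is possible. Final partition (6 blocks): {q0,q5} | {q1,q2,q7} | {q8,q10} | {q6} | {q3,q9} | {q4}.
q1 and q7 lie in the same block of the stable partition, so they are equivalent — no string distinguishes them.

Yes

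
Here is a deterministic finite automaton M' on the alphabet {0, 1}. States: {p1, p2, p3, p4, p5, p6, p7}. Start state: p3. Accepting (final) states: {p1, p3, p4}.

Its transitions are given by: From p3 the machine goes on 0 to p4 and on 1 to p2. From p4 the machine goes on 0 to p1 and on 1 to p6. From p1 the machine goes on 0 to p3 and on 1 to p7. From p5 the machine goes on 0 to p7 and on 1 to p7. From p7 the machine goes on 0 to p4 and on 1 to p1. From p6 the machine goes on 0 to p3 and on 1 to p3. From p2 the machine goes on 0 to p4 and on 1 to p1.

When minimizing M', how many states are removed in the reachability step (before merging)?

No path from p3 leads to p5; the other 6 states are all reachable.

1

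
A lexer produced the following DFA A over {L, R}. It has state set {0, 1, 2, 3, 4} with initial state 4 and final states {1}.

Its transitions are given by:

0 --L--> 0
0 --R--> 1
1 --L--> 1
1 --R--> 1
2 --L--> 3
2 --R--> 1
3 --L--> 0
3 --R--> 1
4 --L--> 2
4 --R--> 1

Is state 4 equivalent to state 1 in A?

No

Every state is reachable, so we keep all 5.
Initial partition by acceptance: {1} | {0,2,3,4}.
No further refinement is possible. Final partition (2 blocks): {1} | {0,2,3,4}.
4 and 1 end up in different blocks, so they are distinguishable. For instance, the string 'ε' is accepted from only 1.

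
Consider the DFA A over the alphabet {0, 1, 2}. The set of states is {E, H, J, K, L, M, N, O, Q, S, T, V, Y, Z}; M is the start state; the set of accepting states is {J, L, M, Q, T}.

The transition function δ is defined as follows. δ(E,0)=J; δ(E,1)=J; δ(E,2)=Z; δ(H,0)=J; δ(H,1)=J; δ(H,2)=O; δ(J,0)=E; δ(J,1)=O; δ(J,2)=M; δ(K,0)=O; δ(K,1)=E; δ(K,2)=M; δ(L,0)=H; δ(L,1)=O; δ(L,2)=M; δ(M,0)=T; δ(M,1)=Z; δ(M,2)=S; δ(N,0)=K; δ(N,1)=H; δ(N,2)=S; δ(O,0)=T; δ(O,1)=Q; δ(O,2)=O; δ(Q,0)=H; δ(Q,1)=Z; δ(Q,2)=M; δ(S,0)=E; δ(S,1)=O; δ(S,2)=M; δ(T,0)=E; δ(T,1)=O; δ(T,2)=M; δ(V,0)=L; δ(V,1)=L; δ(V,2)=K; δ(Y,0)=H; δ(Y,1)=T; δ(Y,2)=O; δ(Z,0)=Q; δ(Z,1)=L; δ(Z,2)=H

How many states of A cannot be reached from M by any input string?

4

No path from M leads to K, N, V, Y; the other 10 states are all reachable.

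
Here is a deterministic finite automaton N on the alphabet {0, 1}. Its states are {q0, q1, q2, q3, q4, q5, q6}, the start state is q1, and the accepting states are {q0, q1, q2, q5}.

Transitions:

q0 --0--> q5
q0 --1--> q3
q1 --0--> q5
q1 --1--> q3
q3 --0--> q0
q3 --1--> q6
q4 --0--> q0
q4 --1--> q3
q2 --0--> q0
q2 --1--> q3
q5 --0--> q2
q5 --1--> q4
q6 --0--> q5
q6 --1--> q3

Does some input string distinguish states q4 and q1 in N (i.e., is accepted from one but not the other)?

Yes

Every state is reachable, so we keep all 7.
Initial partition by acceptance: {q0,q1,q2,q5} | {q3,q4,q6}.
The partition is now stable with 2 blocks: {q0,q1,q2,q5} | {q3,q4,q6}.
q4 and q1 end up in different blocks, so they are distinguishable. For instance, the string 'ε' is accepted from only q1.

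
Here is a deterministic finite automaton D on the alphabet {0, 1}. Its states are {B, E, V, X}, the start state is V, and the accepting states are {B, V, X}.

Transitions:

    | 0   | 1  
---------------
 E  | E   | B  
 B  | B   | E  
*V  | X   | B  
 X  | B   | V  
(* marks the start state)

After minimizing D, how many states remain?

4

All states are reachable from the start state.
Start with accepting vs non-accepting: {B,V,X} | {E}.
Refine {B,V,X} on symbol 1: members go to different blocks, giving {V,X} and {B}.
On input 0, block {V,X} splits into {X} and {V}.
The partition is now stable with 4 blocks: {X} | {E} | {B} | {V}.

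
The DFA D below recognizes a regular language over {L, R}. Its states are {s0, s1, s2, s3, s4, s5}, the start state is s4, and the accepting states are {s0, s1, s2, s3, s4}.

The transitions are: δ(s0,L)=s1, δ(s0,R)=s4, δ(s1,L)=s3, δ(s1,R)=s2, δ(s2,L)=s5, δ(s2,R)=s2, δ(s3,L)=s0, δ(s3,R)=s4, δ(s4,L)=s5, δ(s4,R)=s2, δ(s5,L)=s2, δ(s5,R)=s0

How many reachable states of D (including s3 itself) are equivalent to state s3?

Initial partition by acceptance: {s0,s1,s2,s3,s4} | {s5}.
On input L, block {s0,s1,s2,s3,s4} splits into {s0,s1,s3} and {s2,s4}.
The partition is now stable with 3 blocks: {s0,s1,s3} | {s5} | {s2,s4}.
The equivalence class containing s3 is {s0,s1,s3}, of size 3.

3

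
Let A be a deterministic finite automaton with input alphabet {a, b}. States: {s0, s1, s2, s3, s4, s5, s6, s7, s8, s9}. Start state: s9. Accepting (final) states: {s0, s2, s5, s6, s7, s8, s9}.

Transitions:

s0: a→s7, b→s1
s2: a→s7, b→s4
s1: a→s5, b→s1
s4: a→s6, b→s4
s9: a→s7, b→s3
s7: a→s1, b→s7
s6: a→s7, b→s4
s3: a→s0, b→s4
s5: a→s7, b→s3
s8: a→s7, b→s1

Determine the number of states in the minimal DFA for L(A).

Reachable states from the start: {s0,s1,s3,s4,s5,s6,s7,s9}. Unreachable: {s2,s8} — drop them.
Initial partition by acceptance: {s0,s5,s6,s7,s9} | {s1,s3,s4}.
On input a, block {s0,s5,s6,s7,s9} splits into {s0,s5,s6,s9} and {s7}.
No further refinement is possible. Final partition (3 blocks): {s0,s5,s6,s9} | {s1,s3,s4} | {s7}.

3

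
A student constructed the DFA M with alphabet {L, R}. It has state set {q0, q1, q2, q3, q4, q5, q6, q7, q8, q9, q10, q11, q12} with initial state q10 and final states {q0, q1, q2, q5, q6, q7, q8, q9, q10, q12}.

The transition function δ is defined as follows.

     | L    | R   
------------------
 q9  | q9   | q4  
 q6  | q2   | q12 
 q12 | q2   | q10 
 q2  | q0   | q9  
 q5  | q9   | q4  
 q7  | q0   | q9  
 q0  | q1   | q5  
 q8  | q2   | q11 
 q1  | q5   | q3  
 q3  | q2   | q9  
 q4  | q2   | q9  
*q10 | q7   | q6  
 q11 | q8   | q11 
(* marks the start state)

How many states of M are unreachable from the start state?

BFS from q10 reaches {q0, q1, q2, q3, q4, q5, q6, q7, q9, q10, q12}; the 2 state(s) q8, q11 are never visited.

2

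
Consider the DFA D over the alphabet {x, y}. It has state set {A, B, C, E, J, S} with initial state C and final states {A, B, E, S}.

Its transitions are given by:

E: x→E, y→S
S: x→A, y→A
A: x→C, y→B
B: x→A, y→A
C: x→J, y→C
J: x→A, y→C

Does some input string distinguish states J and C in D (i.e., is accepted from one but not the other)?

First remove the unreachable states {E,S}; 4 states remain.
Initial partition by acceptance: {A,B} | {C,J}.
On input x, block {A,B} splits into {A} and {B}.
On input x, block {C,J} splits into {J} and {C}.
The partition is now stable with 4 blocks: {A} | {J} | {B} | {C}.
J and C end up in different blocks, so they are distinguishable. For instance, the string 'x' is accepted from only J.

Yes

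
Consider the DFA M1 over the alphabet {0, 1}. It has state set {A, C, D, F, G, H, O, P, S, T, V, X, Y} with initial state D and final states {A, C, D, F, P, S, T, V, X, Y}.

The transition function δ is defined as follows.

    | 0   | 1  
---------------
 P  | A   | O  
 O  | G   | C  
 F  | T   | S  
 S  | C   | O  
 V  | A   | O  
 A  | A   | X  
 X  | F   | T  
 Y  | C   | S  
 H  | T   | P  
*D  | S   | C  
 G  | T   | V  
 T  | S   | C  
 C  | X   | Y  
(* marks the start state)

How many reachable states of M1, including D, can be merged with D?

States {H,P} cannot be reached from the start state, so discard them.
Start with accepting vs non-accepting: {A,C,D,F,S,T,V,X,Y} | {G,O}.
Split {A,C,D,F,S,T,V,X,Y} by δ(·,1) → {A,C,D,F,T,X,Y} and {S,V}.
On input 0, block {A,C,D,F,T,X,Y} splits into {A,C,F,X,Y} and {D,T}.
On input 0, block {A,C,F,X,Y} splits into {A,C,X,Y} and {F}.
Refine {A,C,X,Y} on symbol 0: members go to different blocks, giving {A,C,Y} and {X}.
Split {A,C,Y} by δ(·,0) → {A,Y} and {C}.
Refine {A,Y} on symbol 0: members go to different blocks, giving {A} and {Y}.
Refine {G,O} on symbol 0: members go to different blocks, giving {O} and {G}.
Refine {S,V} on symbol 0: members go to different blocks, giving {S} and {V}.
Stable partition: {A} | {O} | {S} | {D,T} | {F} | {X} | {C} | {Y} | {G} | {V} — 10 equivalence classes.
The equivalence class containing D is {D,T}, of size 2.

2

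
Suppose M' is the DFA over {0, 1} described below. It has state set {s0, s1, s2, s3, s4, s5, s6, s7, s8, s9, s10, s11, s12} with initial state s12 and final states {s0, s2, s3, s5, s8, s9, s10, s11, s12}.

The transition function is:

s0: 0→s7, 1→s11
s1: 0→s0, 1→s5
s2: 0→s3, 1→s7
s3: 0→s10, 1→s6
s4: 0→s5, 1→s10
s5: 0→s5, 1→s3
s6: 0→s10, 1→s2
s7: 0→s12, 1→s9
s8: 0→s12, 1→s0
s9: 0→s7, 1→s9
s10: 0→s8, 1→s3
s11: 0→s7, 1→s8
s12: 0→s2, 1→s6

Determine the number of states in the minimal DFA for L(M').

10

Reachable states from the start: {s0,s2,s3,s6,s7,s8,s9,s10,s11,s12}. Unreachable: {s1,s4,s5} — drop them.
P0 = {s0,s2,s3,s8,s9,s10,s11,s12} | {s6,s7}.
Split {s0,s2,s3,s8,s9,s10,s11,s12} by δ(·,0) → {s2,s3,s8,s10,s12} and {s0,s9,s11}.
Split {s2,s3,s8,s10,s12} by δ(·,1) → {s2,s3,s12} and {s8} and {s10}.
Split {s2,s3,s12} by δ(·,0) → {s2,s12} and {s3}.
Split {s2,s12} by δ(·,0) → {s2} and {s12}.
Split {s6,s7} by δ(·,0) → {s6} and {s7}.
Refine {s0,s9,s11} on symbol 1: members go to different blocks, giving {s0,s9} and {s11}.
Split {s0,s9} by δ(·,1) → {s0} and {s9}.
The partition is now stable with 10 blocks: {s2} | {s6} | {s0} | {s8} | {s10} | {s3} | {s12} | {s7} | {s11} | {s9}.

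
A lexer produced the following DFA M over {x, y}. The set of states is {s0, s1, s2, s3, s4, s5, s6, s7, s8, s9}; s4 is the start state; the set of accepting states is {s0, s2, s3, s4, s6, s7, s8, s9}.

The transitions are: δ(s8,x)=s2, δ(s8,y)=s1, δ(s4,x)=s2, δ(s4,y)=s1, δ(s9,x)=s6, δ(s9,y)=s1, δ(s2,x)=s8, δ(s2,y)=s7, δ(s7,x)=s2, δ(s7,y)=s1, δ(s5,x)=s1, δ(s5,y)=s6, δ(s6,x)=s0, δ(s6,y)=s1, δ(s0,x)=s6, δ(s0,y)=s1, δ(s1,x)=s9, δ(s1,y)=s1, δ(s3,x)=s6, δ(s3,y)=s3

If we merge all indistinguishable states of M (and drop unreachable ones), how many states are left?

4

Reachable states from the start: {s0,s1,s2,s4,s6,s7,s8,s9}. Unreachable: {s3,s5} — drop them.
Initial partition by acceptance: {s0,s2,s4,s6,s7,s8,s9} | {s1}.
Split {s0,s2,s4,s6,s7,s8,s9} by δ(·,y) → {s0,s4,s6,s7,s8,s9} and {s2}.
On input x, block {s0,s4,s6,s7,s8,s9} splits into {s0,s6,s9} and {s4,s7,s8}.
No further refinement is possible. Final partition (4 blocks): {s0,s6,s9} | {s1} | {s2} | {s4,s7,s8}.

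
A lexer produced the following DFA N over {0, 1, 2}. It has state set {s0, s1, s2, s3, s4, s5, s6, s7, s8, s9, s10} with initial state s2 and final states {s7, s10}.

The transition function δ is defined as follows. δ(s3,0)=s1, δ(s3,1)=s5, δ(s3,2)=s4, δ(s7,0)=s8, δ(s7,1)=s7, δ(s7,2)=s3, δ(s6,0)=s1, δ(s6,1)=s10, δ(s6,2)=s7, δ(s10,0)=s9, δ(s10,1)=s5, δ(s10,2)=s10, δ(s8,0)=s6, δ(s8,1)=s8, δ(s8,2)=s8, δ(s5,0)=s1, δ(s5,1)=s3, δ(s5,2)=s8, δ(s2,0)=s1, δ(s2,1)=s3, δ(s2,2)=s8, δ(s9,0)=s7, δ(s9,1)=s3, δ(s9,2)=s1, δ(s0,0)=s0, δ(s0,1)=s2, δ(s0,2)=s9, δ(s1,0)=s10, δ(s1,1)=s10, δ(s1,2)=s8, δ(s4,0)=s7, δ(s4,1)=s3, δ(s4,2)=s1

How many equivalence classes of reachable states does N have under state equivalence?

8

First remove the unreachable states {s0}; 10 states remain.
Start with accepting vs non-accepting: {s7,s10} | {s1,s2,s3,s4,s5,s6,s8,s9}.
Split {s7,s10} by δ(·,1) → {s7} and {s10}.
On input 0, block {s1,s2,s3,s4,s5,s6,s8,s9} splits into {s2,s3,s5,s6,s8} and {s4,s9} and {s1}.
Split {s2,s3,s5,s6,s8} by δ(·,0) → {s2,s3,s5,s6} and {s8}.
On input 1, block {s2,s3,s5,s6} splits into {s2,s3,s5} and {s6}.
On input 2, block {s2,s3,s5} splits into {s2,s5} and {s3}.
Stable partition: {s7} | {s2,s5} | {s10} | {s4,s9} | {s1} | {s8} | {s6} | {s3} — 8 equivalence classes.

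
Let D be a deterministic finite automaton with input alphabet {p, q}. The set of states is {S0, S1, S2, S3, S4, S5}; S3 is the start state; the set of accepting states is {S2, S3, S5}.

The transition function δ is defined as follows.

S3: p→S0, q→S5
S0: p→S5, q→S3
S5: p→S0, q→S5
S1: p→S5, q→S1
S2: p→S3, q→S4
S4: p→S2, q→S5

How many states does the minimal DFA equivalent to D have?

States {S1,S2,S4} cannot be reached from the start state, so discard them.
Initial partition by acceptance: {S3,S5} | {S0}.
No further refinement is possible. Final partition (2 blocks): {S3,S5} | {S0}.

2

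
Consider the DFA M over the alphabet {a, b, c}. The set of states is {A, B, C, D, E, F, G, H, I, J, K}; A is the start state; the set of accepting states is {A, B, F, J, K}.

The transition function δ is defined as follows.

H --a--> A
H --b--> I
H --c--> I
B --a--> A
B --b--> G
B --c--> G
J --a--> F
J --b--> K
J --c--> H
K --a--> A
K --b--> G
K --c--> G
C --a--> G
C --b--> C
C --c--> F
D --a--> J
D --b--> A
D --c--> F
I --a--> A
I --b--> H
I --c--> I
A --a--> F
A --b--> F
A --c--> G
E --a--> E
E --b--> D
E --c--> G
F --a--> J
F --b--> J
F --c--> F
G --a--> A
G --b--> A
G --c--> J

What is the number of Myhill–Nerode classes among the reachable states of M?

Reachable states from the start: {A,F,G,H,I,J,K}. Unreachable: {B,C,D,E} — drop them.
Start with accepting vs non-accepting: {A,F,J,K} | {G,H,I}.
On input b, block {A,F,J,K} splits into {A,F,J} and {K}.
On input b, block {A,F,J} splits into {A,F} and {J}.
On input a, block {A,F} splits into {A} and {F}.
On input b, block {G,H,I} splits into {H,I} and {G}.
The partition is now stable with 6 blocks: {A} | {H,I} | {K} | {J} | {F} | {G}.

6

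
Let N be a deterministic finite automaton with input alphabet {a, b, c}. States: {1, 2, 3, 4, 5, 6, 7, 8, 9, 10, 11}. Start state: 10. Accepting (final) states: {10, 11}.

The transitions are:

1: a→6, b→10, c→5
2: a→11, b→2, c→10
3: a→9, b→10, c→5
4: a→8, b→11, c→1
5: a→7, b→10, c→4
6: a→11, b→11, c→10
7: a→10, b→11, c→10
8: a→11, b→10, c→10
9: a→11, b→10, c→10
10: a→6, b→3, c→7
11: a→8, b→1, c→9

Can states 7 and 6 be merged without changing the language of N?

States {2} cannot be reached from the start state, so discard them.
Start with accepting vs non-accepting: {10,11} | {1,3,4,5,6,7,8,9}.
Split {1,3,4,5,6,7,8,9} by δ(·,a) → {1,3,4,5} and {6,7,8,9}.
Stable partition: {10,11} | {1,3,4,5} | {6,7,8,9} — 3 equivalence classes.
7 and 6 lie in the same block of the stable partition, so they are equivalent — no string distinguishes them.

Yes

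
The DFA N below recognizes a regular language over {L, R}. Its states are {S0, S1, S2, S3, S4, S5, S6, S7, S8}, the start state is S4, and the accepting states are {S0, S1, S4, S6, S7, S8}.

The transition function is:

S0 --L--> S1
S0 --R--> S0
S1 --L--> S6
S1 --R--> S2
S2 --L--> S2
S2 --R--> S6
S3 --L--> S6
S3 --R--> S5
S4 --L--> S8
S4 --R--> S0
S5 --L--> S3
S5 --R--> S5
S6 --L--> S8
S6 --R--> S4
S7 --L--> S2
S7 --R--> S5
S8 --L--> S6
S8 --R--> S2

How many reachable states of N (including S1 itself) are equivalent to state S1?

2

First remove the unreachable states {S3,S5,S7}; 6 states remain.
P0 = {S0,S1,S4,S6,S8} | {S2}.
Refine {S0,S1,S4,S6,S8} on symbol R: members go to different blocks, giving {S0,S4,S6} and {S1,S8}.
The partition is now stable with 3 blocks: {S0,S4,S6} | {S2} | {S1,S8}.
State S1 belongs to the block {S1,S8}, which has 2 states.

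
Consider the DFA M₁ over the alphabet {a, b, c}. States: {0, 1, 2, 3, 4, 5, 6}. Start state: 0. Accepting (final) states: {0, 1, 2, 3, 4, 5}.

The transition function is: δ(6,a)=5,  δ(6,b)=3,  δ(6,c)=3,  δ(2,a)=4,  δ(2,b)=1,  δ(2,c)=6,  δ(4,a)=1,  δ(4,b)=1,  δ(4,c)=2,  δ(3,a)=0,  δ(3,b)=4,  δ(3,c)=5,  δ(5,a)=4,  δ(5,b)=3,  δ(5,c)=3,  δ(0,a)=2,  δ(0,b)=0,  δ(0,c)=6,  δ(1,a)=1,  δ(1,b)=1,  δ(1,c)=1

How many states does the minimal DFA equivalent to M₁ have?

Start with accepting vs non-accepting: {0,1,2,3,4,5} | {6}.
Refine {0,1,2,3,4,5} on symbol c: members go to different blocks, giving {1,3,4,5} and {0,2}.
Split {1,3,4,5} by δ(·,a) → {1,4,5} and {3}.
On input b, block {1,4,5} splits into {1,4} and {5}.
Refine {1,4} on symbol c: members go to different blocks, giving {1} and {4}.
Split {0,2} by δ(·,a) → {0} and {2}.
Stable partition: {1} | {6} | {0} | {3} | {5} | {4} | {2} — 7 equivalence classes.

7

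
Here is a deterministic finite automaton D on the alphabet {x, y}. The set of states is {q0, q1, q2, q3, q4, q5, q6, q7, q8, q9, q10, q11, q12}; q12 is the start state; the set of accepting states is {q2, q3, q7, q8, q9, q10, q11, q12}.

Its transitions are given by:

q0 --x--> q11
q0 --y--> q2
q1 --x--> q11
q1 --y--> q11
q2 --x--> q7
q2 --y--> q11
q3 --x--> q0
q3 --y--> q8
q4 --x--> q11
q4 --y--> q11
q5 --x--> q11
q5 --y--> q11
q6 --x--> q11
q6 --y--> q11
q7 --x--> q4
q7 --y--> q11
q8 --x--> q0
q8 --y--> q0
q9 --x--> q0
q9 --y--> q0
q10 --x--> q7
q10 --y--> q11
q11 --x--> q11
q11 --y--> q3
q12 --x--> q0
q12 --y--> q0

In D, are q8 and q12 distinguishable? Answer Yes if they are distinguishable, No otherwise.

Reachable states from the start: {q0,q2,q3,q4,q7,q8,q11,q12}. Unreachable: {q1,q5,q6,q9,q10} — drop them.
Initial partition by acceptance: {q2,q3,q7,q8,q11,q12} | {q0,q4}.
Refine {q2,q3,q7,q8,q11,q12} on symbol x: members go to different blocks, giving {q3,q7,q8,q12} and {q2,q11}.
Split {q3,q7,q8,q12} by δ(·,y) → {q8,q12} and {q3} and {q7}.
On input x, block {q2,q11} splits into {q2} and {q11}.
On input y, block {q0,q4} splits into {q0} and {q4}.
Stable partition: {q8,q12} | {q0} | {q2} | {q3} | {q7} | {q11} | {q4} — 7 equivalence classes.
q8 and q12 lie in the same block of the stable partition, so they are equivalent — no string distinguishes them.

No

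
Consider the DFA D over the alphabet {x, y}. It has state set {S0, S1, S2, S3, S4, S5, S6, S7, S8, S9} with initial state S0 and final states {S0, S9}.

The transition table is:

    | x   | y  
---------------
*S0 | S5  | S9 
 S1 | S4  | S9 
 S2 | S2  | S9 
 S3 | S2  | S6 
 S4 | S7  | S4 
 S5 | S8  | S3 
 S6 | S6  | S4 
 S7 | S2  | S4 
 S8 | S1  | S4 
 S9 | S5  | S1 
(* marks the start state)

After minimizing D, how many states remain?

10

All states are reachable from the start state.
P0 = {S0,S9} | {S1,S2,S3,S4,S5,S6,S7,S8}.
Split {S0,S9} by δ(·,y) → {S0} and {S9}.
Split {S1,S2,S3,S4,S5,S6,S7,S8} by δ(·,y) → {S3,S4,S5,S6,S7,S8} and {S1,S2}.
On input x, block {S3,S4,S5,S6,S7,S8} splits into {S3,S7,S8} and {S4,S5,S6}.
On input x, block {S1,S2} splits into {S1} and {S2}.
Refine {S3,S7,S8} on symbol x: members go to different blocks, giving {S3,S7} and {S8}.
On input x, block {S4,S5,S6} splits into {S4} and {S5} and {S6}.
Refine {S3,S7} on symbol y: members go to different blocks, giving {S3} and {S7}.
No further refinement is possible. Final partition (10 blocks): {S0} | {S3} | {S9} | {S1} | {S4} | {S2} | {S8} | {S5} | {S6} | {S7}.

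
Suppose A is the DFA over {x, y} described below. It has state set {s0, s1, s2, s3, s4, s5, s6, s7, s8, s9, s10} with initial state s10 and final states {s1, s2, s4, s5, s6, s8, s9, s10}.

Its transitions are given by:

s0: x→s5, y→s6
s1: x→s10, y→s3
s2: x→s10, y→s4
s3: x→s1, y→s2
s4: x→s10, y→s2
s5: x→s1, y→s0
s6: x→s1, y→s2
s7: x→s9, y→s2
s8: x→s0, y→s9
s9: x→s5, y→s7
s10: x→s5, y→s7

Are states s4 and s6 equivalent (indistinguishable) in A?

First remove the unreachable states {s8}; 10 states remain.
Start with accepting vs non-accepting: {s1,s2,s4,s5,s6,s9,s10} | {s0,s3,s7}.
Refine {s1,s2,s4,s5,s6,s9,s10} on symbol y: members go to different blocks, giving {s1,s5,s9,s10} and {s2,s4,s6}.
Stable partition: {s1,s5,s9,s10} | {s0,s3,s7} | {s2,s4,s6} — 3 equivalence classes.
s4 and s6 lie in the same block of the stable partition, so they are equivalent — no string distinguishes them.

Yes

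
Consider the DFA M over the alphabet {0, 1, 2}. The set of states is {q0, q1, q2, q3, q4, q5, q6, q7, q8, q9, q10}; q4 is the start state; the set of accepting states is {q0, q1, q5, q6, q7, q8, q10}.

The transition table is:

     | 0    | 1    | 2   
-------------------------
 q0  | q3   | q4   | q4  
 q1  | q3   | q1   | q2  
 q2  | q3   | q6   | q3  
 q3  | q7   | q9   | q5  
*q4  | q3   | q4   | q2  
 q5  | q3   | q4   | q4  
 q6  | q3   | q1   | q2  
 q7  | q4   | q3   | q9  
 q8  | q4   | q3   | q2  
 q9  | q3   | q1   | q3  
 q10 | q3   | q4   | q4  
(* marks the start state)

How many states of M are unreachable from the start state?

3

Starting at q4 and following transitions, the reachable set is {q1, q2, q3, q4, q5, q6, q7, q9}. That leaves q0, q8, q10 unreachable — 3 in total.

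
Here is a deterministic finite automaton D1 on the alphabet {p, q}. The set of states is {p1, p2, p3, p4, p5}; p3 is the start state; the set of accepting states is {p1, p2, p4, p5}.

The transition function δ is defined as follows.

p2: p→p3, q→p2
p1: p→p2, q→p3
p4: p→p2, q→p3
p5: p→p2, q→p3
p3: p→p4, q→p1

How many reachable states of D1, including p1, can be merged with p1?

2

States {p5} cannot be reached from the start state, so discard them.
P0 = {p1,p2,p4} | {p3}.
Refine {p1,p2,p4} on symbol p: members go to different blocks, giving {p1,p4} and {p2}.
The partition is now stable with 3 blocks: {p1,p4} | {p3} | {p2}.
The equivalence class containing p1 is {p1,p4}, of size 2.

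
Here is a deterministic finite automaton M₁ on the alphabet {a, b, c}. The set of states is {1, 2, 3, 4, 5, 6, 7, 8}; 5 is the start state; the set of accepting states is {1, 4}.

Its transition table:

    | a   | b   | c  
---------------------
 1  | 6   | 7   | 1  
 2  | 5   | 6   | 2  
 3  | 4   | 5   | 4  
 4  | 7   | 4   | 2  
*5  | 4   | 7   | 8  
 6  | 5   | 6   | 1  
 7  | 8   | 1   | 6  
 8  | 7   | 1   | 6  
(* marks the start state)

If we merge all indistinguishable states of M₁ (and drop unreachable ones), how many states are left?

First remove the unreachable states {3}; 7 states remain.
Initial partition by acceptance: {1,4} | {2,5,6,7,8}.
Split {1,4} by δ(·,b) → {1} and {4}.
Refine {2,5,6,7,8} on symbol a: members go to different blocks, giving {2,6,7,8} and {5}.
Refine {2,6,7,8} on symbol a: members go to different blocks, giving {2,6} and {7,8}.
Split {2,6} by δ(·,c) → {2} and {6}.
Stable partition: {1} | {2} | {4} | {5} | {7,8} | {6} — 6 equivalence classes.

6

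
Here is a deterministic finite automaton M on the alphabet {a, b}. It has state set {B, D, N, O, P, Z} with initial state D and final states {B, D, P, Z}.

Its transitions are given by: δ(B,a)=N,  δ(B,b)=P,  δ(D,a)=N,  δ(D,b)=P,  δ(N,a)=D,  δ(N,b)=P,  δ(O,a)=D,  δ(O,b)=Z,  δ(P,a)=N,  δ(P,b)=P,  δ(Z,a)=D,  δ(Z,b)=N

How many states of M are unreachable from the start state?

3

Starting at D and following transitions, the reachable set is {D, N, P}. That leaves B, O, Z unreachable — 3 in total.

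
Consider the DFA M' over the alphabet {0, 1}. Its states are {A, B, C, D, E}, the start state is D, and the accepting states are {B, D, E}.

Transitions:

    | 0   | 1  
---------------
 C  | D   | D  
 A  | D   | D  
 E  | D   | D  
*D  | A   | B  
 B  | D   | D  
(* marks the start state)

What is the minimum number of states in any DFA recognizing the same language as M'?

3

Reachable states from the start: {A,B,D}. Unreachable: {C,E} — drop them.
Initial partition by acceptance: {B,D} | {A}.
Split {B,D} by δ(·,0) → {B} and {D}.
Stable partition: {B} | {A} | {D} — 3 equivalence classes.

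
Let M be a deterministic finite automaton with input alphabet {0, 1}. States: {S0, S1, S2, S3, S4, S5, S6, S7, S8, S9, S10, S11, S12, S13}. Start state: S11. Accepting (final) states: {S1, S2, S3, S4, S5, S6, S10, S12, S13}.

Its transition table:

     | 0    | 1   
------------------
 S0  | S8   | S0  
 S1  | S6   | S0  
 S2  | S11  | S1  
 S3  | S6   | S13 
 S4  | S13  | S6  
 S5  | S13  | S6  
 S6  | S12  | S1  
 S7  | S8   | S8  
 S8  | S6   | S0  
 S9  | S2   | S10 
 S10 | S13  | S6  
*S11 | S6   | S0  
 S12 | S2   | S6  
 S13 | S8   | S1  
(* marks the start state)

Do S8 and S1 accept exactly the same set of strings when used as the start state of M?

States {S3,S4,S5,S7,S9,S10,S13} cannot be reached from the start state, so discard them.
P0 = {S1,S2,S6,S12} | {S0,S8,S11}.
Refine {S1,S2,S6,S12} on symbol 0: members go to different blocks, giving {S1,S6,S12} and {S2}.
Refine {S1,S6,S12} on symbol 0: members go to different blocks, giving {S1,S6} and {S12}.
On input 0, block {S1,S6} splits into {S1} and {S6}.
Refine {S0,S8,S11} on symbol 0: members go to different blocks, giving {S8,S11} and {S0}.
The partition is now stable with 6 blocks: {S1} | {S8,S11} | {S2} | {S12} | {S6} | {S0}.
S8 and S1 end up in different blocks, so they are distinguishable. For instance, the string 'ε' is accepted from only S1.

No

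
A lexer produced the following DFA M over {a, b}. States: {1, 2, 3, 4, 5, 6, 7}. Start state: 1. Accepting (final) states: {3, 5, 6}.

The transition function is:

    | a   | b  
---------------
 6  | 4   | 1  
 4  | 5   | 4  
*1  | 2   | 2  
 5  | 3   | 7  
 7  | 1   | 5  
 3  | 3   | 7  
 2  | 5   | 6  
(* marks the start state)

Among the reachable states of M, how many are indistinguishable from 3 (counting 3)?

2

Start with accepting vs non-accepting: {3,5,6} | {1,2,4,7}.
On input a, block {3,5,6} splits into {3,5} and {6}.
On input a, block {1,2,4,7} splits into {1,7} and {2,4}.
Refine {1,7} on symbol a: members go to different blocks, giving {1} and {7}.
Refine {2,4} on symbol b: members go to different blocks, giving {2} and {4}.
The partition is now stable with 6 blocks: {3,5} | {1} | {6} | {2} | {7} | {4}.
The equivalence class containing 3 is {3,5}, of size 2.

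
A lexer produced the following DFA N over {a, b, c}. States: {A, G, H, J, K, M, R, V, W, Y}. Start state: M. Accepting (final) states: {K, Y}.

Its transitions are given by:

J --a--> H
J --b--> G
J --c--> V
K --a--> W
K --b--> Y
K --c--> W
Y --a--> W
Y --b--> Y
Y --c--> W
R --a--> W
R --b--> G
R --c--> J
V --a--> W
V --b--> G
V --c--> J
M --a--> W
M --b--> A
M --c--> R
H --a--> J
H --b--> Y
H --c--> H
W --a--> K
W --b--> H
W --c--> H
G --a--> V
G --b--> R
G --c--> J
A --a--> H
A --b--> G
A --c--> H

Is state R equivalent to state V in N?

P0 = {K,Y} | {A,G,H,J,M,R,V,W}.
On input a, block {A,G,H,J,M,R,V,W} splits into {A,G,H,J,M,R,V} and {W}.
Refine {A,G,H,J,M,R,V} on symbol a: members go to different blocks, giving {A,G,H,J} and {M,R,V}.
Split {A,G,H,J} by δ(·,a) → {A,H,J} and {G}.
Refine {A,H,J} on symbol b: members go to different blocks, giving {A,J} and {H}.
On input c, block {A,J} splits into {J} and {A}.
Split {M,R,V} by δ(·,b) → {R,V} and {M}.
No further refinement is possible. Final partition (8 blocks): {K,Y} | {J} | {W} | {R,V} | {G} | {H} | {A} | {M}.
R and V lie in the same block of the stable partition, so they are equivalent — no string distinguishes them.

Yes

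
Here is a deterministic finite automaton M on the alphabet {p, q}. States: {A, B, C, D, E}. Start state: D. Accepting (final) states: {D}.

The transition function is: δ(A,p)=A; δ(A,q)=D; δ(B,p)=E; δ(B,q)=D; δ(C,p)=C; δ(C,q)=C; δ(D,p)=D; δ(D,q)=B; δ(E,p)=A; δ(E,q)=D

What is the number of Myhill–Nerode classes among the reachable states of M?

2

States {C} cannot be reached from the start state, so discard them.
Initial partition by acceptance: {D} | {A,B,E}.
Stable partition: {D} | {A,B,E} — 2 equivalence classes.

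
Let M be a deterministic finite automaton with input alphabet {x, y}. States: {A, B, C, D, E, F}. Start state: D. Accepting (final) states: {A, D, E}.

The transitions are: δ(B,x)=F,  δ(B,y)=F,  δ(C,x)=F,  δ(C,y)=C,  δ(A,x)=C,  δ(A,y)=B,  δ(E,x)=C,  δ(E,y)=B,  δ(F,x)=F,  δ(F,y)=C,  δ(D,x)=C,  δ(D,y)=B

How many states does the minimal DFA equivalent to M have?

States {A,E} cannot be reached from the start state, so discard them.
Initial partition by acceptance: {D} | {B,C,F}.
No further refinement is possible. Final partition (2 blocks): {D} | {B,C,F}.

2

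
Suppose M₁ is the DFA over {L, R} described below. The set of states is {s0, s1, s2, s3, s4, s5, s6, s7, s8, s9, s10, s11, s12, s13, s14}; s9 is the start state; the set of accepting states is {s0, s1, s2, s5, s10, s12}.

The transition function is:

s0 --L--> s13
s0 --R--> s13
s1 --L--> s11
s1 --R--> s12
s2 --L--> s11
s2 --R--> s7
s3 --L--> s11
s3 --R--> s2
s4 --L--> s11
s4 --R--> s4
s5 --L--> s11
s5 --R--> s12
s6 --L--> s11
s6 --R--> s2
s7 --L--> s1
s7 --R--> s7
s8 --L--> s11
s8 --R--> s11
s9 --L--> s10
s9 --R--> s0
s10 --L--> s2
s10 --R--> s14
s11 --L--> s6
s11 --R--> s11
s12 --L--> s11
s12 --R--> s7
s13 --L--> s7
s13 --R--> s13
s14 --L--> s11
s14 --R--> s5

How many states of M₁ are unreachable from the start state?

Starting at s9 and following transitions, the reachable set is {s0, s1, s2, s5, s6, s7, s9, s10, s11, s12, s13, s14}. That leaves s3, s4, s8 unreachable — 3 in total.

3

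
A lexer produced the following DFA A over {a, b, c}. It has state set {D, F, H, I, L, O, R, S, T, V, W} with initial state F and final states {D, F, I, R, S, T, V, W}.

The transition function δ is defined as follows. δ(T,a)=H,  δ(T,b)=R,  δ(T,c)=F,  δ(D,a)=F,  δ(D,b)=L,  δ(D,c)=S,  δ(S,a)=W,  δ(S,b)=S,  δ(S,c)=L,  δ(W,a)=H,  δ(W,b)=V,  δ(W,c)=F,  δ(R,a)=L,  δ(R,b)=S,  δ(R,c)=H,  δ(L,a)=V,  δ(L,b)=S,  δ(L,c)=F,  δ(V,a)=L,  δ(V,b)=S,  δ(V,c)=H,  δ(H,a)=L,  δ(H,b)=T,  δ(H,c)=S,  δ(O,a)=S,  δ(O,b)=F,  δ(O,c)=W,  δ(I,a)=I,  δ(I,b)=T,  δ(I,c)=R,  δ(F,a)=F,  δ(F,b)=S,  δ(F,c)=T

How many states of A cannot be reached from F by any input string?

No path from F leads to D, I, O; the other 8 states are all reachable.

3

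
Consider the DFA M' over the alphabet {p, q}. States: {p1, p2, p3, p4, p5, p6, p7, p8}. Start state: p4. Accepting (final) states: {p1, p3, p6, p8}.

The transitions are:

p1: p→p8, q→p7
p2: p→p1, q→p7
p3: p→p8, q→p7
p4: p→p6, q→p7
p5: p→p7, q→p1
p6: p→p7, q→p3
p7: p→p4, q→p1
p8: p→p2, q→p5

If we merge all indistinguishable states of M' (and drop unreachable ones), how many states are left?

Initial partition by acceptance: {p1,p3,p6,p8} | {p2,p4,p5,p7}.
Refine {p1,p3,p6,p8} on symbol p: members go to different blocks, giving {p1,p3} and {p6,p8}.
On input p, block {p2,p4,p5,p7} splits into {p5,p7} and {p2} and {p4}.
On input p, block {p5,p7} splits into {p5} and {p7}.
Split {p6,p8} by δ(·,p) → {p6} and {p8}.
Stable partition: {p1,p3} | {p5} | {p6} | {p2} | {p4} | {p7} | {p8} — 7 equivalence classes.

7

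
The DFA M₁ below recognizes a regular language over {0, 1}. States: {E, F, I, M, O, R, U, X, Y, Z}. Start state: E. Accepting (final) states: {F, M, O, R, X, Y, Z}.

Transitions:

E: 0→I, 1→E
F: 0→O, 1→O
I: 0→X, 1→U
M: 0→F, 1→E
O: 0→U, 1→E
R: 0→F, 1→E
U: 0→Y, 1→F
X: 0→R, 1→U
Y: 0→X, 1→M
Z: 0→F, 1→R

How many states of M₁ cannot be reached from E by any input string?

BFS from E reaches {E, F, I, M, O, R, U, X, Y}; the 1 state(s) Z are never visited.

1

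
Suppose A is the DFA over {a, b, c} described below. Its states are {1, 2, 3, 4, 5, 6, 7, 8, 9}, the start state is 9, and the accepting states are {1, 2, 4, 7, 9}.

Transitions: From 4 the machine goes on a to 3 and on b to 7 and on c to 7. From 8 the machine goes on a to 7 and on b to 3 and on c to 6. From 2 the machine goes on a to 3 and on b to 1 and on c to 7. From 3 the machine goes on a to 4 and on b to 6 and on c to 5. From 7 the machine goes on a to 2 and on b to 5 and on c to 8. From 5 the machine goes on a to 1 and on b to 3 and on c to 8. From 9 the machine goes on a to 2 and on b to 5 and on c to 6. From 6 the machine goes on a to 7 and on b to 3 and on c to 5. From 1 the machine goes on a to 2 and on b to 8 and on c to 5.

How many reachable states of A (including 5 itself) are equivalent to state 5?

3

P0 = {1,2,4,7,9} | {3,5,6,8}.
On input a, block {1,2,4,7,9} splits into {1,7,9} and {2,4}.
Refine {3,5,6,8} on symbol a: members go to different blocks, giving {5,6,8} and {3}.
No further refinement is possible. Final partition (4 blocks): {1,7,9} | {5,6,8} | {2,4} | {3}.
The equivalence class containing 5 is {5,6,8}, of size 3.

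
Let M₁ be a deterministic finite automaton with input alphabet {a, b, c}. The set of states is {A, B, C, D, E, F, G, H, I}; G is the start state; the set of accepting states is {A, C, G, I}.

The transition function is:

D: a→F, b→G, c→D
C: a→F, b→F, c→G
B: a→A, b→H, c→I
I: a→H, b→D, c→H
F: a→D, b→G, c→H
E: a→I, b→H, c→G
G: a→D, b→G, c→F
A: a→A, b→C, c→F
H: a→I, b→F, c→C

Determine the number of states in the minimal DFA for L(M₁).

6

First remove the unreachable states {A,B,E}; 6 states remain.
Start with accepting vs non-accepting: {C,G,I} | {D,F,H}.
On input b, block {C,G,I} splits into {C,I} and {G}.
On input c, block {C,I} splits into {C} and {I}.
On input a, block {D,F,H} splits into {D,F} and {H}.
Refine {D,F} on symbol c: members go to different blocks, giving {D} and {F}.
The partition is now stable with 6 blocks: {C} | {D} | {G} | {I} | {H} | {F}.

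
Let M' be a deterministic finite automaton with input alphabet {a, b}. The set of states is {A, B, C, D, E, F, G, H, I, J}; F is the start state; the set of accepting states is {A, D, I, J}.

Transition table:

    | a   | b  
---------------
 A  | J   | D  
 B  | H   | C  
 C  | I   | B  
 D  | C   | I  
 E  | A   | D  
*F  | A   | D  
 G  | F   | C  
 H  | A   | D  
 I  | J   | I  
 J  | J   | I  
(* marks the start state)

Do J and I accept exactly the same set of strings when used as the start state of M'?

Yes

First remove the unreachable states {E,G}; 8 states remain.
P0 = {A,D,I,J} | {B,C,F,H}.
Refine {A,D,I,J} on symbol a: members go to different blocks, giving {A,I,J} and {D}.
Refine {A,I,J} on symbol b: members go to different blocks, giving {I,J} and {A}.
Refine {B,C,F,H} on symbol a: members go to different blocks, giving {F,H} and {B} and {C}.
Stable partition: {I,J} | {F,H} | {D} | {A} | {B} | {C} — 6 equivalence classes.
J and I lie in the same block of the stable partition, so they are equivalent — no string distinguishes them.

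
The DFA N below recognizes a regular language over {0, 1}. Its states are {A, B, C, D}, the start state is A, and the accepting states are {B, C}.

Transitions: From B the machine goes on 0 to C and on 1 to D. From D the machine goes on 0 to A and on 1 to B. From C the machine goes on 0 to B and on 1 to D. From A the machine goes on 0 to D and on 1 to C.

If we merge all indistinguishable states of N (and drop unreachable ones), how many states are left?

Every state is reachable, so we keep all 4.
P0 = {B,C} | {A,D}.
No further refinement is possible. Final partition (2 blocks): {B,C} | {A,D}.

2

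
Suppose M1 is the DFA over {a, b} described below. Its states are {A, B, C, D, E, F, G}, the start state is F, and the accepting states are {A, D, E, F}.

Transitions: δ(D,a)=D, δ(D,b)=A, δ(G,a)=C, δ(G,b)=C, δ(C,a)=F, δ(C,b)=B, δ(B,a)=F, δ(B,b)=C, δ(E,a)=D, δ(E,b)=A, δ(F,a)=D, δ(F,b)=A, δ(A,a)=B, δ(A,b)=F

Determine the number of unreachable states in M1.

No path from F leads to E, G; the other 5 states are all reachable.

2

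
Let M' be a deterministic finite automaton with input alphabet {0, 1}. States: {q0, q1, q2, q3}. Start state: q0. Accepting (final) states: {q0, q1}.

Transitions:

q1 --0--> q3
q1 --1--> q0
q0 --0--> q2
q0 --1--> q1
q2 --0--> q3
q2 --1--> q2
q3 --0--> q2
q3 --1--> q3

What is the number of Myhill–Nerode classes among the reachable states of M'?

All states are reachable from the start state.
Initial partition by acceptance: {q0,q1} | {q2,q3}.
No further refinement is possible. Final partition (2 blocks): {q0,q1} | {q2,q3}.

2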